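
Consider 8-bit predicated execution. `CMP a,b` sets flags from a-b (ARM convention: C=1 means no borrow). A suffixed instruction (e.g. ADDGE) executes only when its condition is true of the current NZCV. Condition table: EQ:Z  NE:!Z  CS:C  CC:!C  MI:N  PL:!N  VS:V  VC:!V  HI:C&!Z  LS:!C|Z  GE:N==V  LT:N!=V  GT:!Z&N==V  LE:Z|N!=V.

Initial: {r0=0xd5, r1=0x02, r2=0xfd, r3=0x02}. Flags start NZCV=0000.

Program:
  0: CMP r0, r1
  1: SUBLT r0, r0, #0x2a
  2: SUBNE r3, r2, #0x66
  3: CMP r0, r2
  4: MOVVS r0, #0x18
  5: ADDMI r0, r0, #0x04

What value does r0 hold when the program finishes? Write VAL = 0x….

VAL = 0xaf

[0] flags=1010 → (cmp)
[1] flags=1010 LT?T → r0=0xab
[2] flags=1010 NE?T → r3=0x97
[3] flags=1000 → (cmp)
[4] flags=1000 VS?F → skip
[5] flags=1000 MI?T → r0=0xaf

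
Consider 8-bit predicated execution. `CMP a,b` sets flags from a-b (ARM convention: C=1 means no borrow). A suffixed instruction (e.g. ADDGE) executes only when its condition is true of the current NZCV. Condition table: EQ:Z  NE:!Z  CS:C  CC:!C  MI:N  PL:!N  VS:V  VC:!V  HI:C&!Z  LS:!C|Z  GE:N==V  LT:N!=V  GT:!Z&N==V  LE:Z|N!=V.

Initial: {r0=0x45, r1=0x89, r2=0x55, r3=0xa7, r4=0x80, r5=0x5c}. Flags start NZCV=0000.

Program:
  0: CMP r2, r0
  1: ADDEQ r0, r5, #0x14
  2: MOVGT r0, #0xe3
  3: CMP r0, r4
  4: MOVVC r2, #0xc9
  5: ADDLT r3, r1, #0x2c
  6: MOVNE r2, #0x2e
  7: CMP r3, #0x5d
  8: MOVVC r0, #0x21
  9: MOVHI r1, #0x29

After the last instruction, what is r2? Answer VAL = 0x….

VAL = 0x2e

[0] flags=0010 → (cmp)
[1] flags=0010 EQ?F → skip
[2] flags=0010 GT?T → r0=0xe3
[3] flags=0010 → (cmp)
[4] flags=0010 VC?T → r2=0xc9
[5] flags=0010 LT?F → skip
[6] flags=0010 NE?T → r2=0x2e
[7] flags=0011 → (cmp)
[8] flags=0011 VC?F → skip
[9] flags=0011 HI?T → r1=0x29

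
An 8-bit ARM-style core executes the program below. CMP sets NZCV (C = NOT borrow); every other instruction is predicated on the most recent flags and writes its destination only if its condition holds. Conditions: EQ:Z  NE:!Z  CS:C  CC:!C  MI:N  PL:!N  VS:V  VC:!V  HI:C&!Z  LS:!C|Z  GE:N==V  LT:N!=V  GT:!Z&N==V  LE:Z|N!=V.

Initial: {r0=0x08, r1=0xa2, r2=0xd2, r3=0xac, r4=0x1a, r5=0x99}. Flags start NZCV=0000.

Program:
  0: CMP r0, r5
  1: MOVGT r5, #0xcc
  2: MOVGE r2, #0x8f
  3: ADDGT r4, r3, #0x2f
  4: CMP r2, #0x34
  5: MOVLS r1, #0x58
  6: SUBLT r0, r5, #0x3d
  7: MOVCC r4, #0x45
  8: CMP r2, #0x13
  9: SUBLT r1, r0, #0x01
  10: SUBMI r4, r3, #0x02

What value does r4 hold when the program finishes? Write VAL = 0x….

0: ✓ CMP  NZCV=0000
1: ✓ MOVGT  r5←0xcc
2: ✓ MOVGE  r2←0x8f
3: ✓ ADDGT  r4←0xdb
4: ✓ CMP  NZCV=0011
5: · MOVLS
6: ✓ SUBLT  r0←0x8f
7: · MOVCC
8: ✓ CMP  NZCV=0011
9: ✓ SUBLT  r1←0x8e
10: · SUBMI

VAL = 0xdb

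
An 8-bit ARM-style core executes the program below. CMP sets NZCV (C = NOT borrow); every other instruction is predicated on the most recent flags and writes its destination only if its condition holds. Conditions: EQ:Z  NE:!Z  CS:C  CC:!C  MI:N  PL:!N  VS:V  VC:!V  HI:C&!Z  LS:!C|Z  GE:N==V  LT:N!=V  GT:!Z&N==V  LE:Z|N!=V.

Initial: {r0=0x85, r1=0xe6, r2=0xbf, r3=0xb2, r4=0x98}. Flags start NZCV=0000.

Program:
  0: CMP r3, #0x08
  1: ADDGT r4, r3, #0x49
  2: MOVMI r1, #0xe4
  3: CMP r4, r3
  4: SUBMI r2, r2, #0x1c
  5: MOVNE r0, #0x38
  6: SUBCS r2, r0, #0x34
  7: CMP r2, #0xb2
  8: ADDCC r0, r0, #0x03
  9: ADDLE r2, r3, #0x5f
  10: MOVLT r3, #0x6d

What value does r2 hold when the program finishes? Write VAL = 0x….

VAL = 0x11

[0] flags=1010 → (cmp)
[1] flags=1010 GT?F → skip
[2] flags=1010 MI?T → r1=0xe4
[3] flags=1000 → (cmp)
[4] flags=1000 MI?T → r2=0xa3
[5] flags=1000 NE?T → r0=0x38
[6] flags=1000 CS?F → skip
[7] flags=1000 → (cmp)
[8] flags=1000 CC?T → r0=0x3b
[9] flags=1000 LE?T → r2=0x11
[10] flags=1000 LT?T → r3=0x6d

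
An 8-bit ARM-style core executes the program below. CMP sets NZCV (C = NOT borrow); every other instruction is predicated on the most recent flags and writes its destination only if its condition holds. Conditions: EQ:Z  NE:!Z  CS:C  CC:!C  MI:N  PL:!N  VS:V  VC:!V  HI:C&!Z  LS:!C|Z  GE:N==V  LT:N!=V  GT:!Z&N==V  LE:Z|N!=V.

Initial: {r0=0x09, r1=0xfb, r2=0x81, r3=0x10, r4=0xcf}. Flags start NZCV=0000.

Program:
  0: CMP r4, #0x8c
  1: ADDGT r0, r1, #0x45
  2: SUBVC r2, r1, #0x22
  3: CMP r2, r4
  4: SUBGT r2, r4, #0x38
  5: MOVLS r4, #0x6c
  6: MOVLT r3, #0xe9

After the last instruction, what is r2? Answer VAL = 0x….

0: ✓ CMP  NZCV=0010
1: ✓ ADDGT  r0←0x40
2: ✓ SUBVC  r2←0xd9
3: ✓ CMP  NZCV=0010
4: ✓ SUBGT  r2←0x97
5: · MOVLS
6: · MOVLT

VAL = 0x97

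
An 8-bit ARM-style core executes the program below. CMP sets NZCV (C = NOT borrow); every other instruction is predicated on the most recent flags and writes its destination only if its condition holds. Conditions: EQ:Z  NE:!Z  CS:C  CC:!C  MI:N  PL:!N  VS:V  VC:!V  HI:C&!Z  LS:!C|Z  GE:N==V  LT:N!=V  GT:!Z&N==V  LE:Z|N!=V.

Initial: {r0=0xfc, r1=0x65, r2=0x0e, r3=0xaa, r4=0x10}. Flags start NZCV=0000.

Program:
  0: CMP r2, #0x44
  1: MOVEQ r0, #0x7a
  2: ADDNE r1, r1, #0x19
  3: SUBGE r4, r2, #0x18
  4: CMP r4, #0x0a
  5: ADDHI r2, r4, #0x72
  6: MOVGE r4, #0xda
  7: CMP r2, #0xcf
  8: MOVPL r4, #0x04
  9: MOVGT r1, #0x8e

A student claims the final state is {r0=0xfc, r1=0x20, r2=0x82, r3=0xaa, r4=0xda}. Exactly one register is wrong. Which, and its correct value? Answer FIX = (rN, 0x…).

FIX = (r1, 0x7e)

[0] flags=1000 → (cmp)
[1] flags=1000 EQ?F → skip
[2] flags=1000 NE?T → r1=0x7e
[3] flags=1000 GE?F → skip
[4] flags=0010 → (cmp)
[5] flags=0010 HI?T → r2=0x82
[6] flags=0010 GE?T → r4=0xda
[7] flags=1000 → (cmp)
[8] flags=1000 PL?F → skip
[9] flags=1000 GT?F → skip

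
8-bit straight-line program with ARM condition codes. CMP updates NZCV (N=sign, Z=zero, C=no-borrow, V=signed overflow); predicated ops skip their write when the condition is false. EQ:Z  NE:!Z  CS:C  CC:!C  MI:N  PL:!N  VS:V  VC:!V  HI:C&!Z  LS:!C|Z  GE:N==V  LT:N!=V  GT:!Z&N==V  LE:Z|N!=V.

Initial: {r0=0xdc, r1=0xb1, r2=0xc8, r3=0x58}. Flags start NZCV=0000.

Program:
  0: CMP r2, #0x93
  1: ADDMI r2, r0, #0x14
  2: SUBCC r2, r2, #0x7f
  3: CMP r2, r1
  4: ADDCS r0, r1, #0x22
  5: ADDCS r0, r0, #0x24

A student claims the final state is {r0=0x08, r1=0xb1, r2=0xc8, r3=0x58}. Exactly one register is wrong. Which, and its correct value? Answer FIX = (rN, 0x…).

[0] flags=0010 → (cmp)
[1] flags=0010 MI?F → skip
[2] flags=0010 CC?F → skip
[3] flags=0010 → (cmp)
[4] flags=0010 CS?T → r0=0xd3
[5] flags=0010 CS?T → r0=0xf7

FIX = (r0, 0xf7)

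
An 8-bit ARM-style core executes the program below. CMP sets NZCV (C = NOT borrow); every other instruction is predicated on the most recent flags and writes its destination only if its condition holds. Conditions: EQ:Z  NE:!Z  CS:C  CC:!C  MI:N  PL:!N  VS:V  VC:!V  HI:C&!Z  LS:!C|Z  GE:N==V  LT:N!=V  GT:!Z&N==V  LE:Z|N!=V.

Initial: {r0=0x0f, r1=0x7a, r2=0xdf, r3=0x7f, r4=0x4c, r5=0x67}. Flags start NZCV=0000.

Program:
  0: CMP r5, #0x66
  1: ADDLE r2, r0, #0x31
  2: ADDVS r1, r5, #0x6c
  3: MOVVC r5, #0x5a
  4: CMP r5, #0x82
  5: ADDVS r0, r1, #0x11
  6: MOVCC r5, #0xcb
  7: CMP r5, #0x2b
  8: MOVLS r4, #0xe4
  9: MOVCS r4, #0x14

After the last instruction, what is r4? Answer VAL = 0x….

0: ✓ CMP  NZCV=0010
1: · ADDLE
2: · ADDVS
3: ✓ MOVVC  r5←0x5a
4: ✓ CMP  NZCV=1001
5: ✓ ADDVS  r0←0x8b
6: ✓ MOVCC  r5←0xcb
7: ✓ CMP  NZCV=1010
8: · MOVLS
9: ✓ MOVCS  r4←0x14

VAL = 0x14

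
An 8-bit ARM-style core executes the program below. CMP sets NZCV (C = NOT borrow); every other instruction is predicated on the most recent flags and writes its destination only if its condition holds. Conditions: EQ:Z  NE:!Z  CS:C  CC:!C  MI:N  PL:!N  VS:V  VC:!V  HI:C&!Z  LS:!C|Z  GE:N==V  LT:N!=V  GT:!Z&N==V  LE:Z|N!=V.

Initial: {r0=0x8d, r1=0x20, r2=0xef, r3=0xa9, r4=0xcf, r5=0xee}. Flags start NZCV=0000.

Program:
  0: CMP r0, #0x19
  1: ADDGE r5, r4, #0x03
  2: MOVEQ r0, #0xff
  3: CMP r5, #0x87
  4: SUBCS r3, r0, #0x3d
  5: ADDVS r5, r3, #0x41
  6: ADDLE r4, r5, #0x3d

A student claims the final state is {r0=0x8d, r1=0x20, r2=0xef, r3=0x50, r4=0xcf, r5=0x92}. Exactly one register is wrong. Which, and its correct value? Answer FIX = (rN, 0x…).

0: ✓ CMP  NZCV=0011
1: · ADDGE
2: · MOVEQ
3: ✓ CMP  NZCV=0010
4: ✓ SUBCS  r3←0x50
5: · ADDVS
6: · ADDLE

FIX = (r5, 0xee)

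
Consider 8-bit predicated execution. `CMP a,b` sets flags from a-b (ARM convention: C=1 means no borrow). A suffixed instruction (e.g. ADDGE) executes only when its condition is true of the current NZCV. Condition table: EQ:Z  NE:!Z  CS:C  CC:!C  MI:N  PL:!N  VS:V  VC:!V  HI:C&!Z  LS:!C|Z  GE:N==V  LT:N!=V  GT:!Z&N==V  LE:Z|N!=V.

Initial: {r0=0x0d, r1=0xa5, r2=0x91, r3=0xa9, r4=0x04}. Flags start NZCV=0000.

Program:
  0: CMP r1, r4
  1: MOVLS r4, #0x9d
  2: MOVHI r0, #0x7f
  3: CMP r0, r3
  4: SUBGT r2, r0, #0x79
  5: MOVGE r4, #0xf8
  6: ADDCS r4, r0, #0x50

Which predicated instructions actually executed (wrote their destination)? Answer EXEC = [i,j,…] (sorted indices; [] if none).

EXEC = [2,4,5]

0: ✓ CMP  NZCV=1010
1: · MOVLS
2: ✓ MOVHI  r0←0x7f
3: ✓ CMP  NZCV=1001
4: ✓ SUBGT  r2←0x06
5: ✓ MOVGE  r4←0xf8
6: · ADDCS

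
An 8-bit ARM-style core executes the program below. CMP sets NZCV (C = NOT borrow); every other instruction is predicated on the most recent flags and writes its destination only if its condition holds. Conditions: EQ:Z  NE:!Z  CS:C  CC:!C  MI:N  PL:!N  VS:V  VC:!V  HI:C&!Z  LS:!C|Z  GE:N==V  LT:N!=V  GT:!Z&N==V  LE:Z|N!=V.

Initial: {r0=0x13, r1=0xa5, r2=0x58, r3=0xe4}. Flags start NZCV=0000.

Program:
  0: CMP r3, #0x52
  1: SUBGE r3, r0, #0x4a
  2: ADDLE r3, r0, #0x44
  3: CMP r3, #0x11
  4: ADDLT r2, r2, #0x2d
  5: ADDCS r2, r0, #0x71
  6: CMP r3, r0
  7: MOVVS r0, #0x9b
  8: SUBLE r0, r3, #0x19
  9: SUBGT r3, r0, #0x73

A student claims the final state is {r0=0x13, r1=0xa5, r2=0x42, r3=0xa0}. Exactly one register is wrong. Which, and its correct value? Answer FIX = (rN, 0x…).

FIX = (r2, 0x84)

[0] flags=1010 → (cmp)
[1] flags=1010 GE?F → skip
[2] flags=1010 LE?T → r3=0x57
[3] flags=0010 → (cmp)
[4] flags=0010 LT?F → skip
[5] flags=0010 CS?T → r2=0x84
[6] flags=0010 → (cmp)
[7] flags=0010 VS?F → skip
[8] flags=0010 LE?F → skip
[9] flags=0010 GT?T → r3=0xa0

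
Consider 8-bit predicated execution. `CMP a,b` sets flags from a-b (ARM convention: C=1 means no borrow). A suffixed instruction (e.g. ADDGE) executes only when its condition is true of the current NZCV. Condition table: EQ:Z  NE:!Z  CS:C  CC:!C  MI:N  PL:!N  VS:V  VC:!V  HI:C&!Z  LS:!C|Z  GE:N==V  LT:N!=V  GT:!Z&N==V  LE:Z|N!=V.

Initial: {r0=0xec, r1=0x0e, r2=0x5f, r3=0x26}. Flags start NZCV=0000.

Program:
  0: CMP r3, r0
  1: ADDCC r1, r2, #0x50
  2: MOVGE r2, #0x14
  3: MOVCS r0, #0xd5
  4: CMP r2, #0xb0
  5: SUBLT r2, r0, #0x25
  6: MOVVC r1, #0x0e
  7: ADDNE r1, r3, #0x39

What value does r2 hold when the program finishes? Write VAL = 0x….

VAL = 0x14

0: ✓ CMP  NZCV=0000
1: ✓ ADDCC  r1←0xaf
2: ✓ MOVGE  r2←0x14
3: · MOVCS
4: ✓ CMP  NZCV=0000
5: · SUBLT
6: ✓ MOVVC  r1←0x0e
7: ✓ ADDNE  r1←0x5f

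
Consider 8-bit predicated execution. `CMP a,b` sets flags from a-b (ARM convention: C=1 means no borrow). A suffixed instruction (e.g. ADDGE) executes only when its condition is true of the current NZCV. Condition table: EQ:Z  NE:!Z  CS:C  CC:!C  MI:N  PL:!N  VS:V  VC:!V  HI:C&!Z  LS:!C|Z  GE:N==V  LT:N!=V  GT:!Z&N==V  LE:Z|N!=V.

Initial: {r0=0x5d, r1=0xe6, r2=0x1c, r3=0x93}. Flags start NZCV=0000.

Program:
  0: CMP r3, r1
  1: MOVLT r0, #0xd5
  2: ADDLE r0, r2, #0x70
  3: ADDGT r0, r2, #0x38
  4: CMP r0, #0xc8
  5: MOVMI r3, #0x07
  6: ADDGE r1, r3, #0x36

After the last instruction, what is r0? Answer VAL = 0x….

VAL = 0x8c

[0] flags=1000 → (cmp)
[1] flags=1000 LT?T → r0=0xd5
[2] flags=1000 LE?T → r0=0x8c
[3] flags=1000 GT?F → skip
[4] flags=1000 → (cmp)
[5] flags=1000 MI?T → r3=0x07
[6] flags=1000 GE?F → skip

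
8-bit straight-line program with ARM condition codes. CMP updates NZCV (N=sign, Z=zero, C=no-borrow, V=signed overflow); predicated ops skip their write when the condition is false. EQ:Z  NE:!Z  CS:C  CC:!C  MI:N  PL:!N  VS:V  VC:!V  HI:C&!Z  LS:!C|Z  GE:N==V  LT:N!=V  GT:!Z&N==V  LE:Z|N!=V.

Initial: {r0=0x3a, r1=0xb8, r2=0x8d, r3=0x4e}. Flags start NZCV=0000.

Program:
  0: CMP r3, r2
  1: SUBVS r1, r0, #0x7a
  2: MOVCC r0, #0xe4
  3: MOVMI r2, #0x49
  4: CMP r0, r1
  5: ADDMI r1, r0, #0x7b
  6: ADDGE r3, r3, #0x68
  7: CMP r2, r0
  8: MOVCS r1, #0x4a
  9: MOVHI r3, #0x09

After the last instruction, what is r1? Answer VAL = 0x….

0: ✓ CMP  NZCV=1001
1: ✓ SUBVS  r1←0xc0
2: ✓ MOVCC  r0←0xe4
3: ✓ MOVMI  r2←0x49
4: ✓ CMP  NZCV=0010
5: · ADDMI
6: ✓ ADDGE  r3←0xb6
7: ✓ CMP  NZCV=0000
8: · MOVCS
9: · MOVHI

VAL = 0xc0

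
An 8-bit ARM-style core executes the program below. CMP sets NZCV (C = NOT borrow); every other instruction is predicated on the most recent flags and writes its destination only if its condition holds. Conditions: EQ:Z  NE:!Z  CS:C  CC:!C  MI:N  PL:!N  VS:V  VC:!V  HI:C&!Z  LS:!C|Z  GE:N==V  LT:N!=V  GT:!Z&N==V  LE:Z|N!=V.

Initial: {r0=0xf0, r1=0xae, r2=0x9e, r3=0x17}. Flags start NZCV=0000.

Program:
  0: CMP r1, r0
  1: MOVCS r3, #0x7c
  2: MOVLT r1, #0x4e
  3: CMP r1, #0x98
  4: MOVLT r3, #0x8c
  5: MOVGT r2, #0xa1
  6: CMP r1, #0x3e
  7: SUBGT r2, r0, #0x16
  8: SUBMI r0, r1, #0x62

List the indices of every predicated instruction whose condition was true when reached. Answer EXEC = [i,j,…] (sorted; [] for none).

0: ✓ CMP  NZCV=1000
1: · MOVCS
2: ✓ MOVLT  r1←0x4e
3: ✓ CMP  NZCV=1001
4: · MOVLT
5: ✓ MOVGT  r2←0xa1
6: ✓ CMP  NZCV=0010
7: ✓ SUBGT  r2←0xda
8: · SUBMI

EXEC = [2,5,7]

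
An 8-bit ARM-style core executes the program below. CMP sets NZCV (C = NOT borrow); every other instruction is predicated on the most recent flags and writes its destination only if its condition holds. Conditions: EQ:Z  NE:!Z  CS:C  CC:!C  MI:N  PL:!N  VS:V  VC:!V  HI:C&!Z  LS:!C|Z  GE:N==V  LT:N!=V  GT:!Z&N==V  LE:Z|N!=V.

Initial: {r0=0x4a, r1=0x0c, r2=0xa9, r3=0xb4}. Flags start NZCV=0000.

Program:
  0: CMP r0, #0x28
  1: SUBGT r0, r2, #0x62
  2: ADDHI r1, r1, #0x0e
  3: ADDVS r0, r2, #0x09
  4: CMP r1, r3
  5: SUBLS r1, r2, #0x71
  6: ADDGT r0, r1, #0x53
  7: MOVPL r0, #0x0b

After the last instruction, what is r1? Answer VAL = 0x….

VAL = 0x38

0: ✓ CMP  NZCV=0010
1: ✓ SUBGT  r0←0x47
2: ✓ ADDHI  r1←0x1a
3: · ADDVS
4: ✓ CMP  NZCV=0000
5: ✓ SUBLS  r1←0x38
6: ✓ ADDGT  r0←0x8b
7: ✓ MOVPL  r0←0x0b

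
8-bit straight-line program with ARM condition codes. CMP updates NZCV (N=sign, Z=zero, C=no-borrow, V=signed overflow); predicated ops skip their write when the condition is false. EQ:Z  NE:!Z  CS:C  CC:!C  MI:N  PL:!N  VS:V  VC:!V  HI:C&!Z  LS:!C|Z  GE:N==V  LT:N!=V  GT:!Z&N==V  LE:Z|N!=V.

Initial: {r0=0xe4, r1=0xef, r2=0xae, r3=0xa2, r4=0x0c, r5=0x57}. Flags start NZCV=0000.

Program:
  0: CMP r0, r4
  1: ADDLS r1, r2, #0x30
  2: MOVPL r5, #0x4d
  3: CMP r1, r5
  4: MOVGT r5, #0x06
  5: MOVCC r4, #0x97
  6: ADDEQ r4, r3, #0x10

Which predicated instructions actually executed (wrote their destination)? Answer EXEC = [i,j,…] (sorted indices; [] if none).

EXEC = []

[0] flags=1010 → (cmp)
[1] flags=1010 LS?F → skip
[2] flags=1010 PL?F → skip
[3] flags=1010 → (cmp)
[4] flags=1010 GT?F → skip
[5] flags=1010 CC?F → skip
[6] flags=1010 EQ?F → skip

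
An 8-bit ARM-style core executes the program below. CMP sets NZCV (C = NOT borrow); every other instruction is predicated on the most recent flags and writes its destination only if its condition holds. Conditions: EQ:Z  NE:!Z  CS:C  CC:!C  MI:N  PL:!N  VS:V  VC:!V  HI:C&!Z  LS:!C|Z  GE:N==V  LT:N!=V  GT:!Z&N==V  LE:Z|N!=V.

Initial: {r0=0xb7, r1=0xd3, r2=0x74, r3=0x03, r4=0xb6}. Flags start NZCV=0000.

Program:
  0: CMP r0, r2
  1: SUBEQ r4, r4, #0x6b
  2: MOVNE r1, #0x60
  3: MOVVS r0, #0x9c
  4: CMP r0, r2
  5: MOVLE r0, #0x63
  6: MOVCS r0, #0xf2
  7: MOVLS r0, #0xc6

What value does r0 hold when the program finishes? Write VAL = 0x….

[0] flags=0011 → (cmp)
[1] flags=0011 EQ?F → skip
[2] flags=0011 NE?T → r1=0x60
[3] flags=0011 VS?T → r0=0x9c
[4] flags=0011 → (cmp)
[5] flags=0011 LE?T → r0=0x63
[6] flags=0011 CS?T → r0=0xf2
[7] flags=0011 LS?F → skip

VAL = 0xf2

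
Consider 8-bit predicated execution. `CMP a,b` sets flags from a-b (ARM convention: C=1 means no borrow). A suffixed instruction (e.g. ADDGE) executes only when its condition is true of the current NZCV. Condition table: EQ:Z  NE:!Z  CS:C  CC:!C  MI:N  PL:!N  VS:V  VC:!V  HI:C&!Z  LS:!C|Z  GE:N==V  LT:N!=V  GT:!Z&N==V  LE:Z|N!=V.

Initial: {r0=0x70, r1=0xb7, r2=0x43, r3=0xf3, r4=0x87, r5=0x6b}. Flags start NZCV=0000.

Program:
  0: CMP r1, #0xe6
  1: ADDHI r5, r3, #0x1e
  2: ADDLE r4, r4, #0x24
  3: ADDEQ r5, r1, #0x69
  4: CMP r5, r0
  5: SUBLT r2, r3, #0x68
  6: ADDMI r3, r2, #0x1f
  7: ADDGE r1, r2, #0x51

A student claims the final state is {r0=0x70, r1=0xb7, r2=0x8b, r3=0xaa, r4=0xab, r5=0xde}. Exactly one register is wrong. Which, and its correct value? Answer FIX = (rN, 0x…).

FIX = (r5, 0x6b)

[0] flags=1000 → (cmp)
[1] flags=1000 HI?F → skip
[2] flags=1000 LE?T → r4=0xab
[3] flags=1000 EQ?F → skip
[4] flags=1000 → (cmp)
[5] flags=1000 LT?T → r2=0x8b
[6] flags=1000 MI?T → r3=0xaa
[7] flags=1000 GE?F → skip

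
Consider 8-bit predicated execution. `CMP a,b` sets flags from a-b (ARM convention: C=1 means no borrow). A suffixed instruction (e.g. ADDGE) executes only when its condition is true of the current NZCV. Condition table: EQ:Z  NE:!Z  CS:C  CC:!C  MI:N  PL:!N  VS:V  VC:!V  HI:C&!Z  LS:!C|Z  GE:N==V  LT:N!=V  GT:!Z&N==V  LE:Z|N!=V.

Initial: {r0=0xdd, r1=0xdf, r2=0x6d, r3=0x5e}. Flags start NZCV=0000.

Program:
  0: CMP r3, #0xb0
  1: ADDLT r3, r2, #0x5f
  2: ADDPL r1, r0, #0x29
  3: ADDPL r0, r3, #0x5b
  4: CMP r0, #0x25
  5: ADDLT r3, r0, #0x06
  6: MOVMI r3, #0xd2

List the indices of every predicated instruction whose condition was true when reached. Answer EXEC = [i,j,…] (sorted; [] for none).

EXEC = [5,6]

0: ✓ CMP  NZCV=1001
1: · ADDLT
2: · ADDPL
3: · ADDPL
4: ✓ CMP  NZCV=1010
5: ✓ ADDLT  r3←0xe3
6: ✓ MOVMI  r3←0xd2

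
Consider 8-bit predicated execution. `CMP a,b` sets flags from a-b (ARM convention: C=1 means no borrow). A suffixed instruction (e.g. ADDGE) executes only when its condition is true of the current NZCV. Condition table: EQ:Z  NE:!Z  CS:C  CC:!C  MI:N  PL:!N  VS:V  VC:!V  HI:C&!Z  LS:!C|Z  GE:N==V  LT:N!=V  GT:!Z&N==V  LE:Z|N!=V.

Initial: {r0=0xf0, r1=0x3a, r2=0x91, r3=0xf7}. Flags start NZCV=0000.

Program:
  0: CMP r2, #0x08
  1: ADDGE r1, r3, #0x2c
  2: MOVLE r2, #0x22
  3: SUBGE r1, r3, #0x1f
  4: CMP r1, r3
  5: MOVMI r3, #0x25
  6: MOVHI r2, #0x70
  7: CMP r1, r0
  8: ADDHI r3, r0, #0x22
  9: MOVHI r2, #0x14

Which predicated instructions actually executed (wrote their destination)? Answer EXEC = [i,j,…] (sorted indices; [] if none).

EXEC = [2]

[0] flags=1010 → (cmp)
[1] flags=1010 GE?F → skip
[2] flags=1010 LE?T → r2=0x22
[3] flags=1010 GE?F → skip
[4] flags=0000 → (cmp)
[5] flags=0000 MI?F → skip
[6] flags=0000 HI?F → skip
[7] flags=0000 → (cmp)
[8] flags=0000 HI?F → skip
[9] flags=0000 HI?F → skip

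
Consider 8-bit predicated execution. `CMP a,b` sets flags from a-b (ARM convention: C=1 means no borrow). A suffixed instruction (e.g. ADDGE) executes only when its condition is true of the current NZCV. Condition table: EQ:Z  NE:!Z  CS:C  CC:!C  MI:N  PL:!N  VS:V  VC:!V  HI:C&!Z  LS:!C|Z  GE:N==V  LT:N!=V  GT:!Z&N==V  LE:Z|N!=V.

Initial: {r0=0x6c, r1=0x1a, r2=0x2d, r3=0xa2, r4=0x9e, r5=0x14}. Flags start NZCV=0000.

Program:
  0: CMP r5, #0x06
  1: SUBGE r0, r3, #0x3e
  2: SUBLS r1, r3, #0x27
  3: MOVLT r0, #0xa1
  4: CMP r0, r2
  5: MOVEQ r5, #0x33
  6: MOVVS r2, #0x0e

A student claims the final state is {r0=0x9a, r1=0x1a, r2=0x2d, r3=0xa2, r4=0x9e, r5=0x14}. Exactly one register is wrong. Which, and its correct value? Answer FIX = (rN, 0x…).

FIX = (r0, 0x64)

[0] flags=0010 → (cmp)
[1] flags=0010 GE?T → r0=0x64
[2] flags=0010 LS?F → skip
[3] flags=0010 LT?F → skip
[4] flags=0010 → (cmp)
[5] flags=0010 EQ?F → skip
[6] flags=0010 VS?F → skip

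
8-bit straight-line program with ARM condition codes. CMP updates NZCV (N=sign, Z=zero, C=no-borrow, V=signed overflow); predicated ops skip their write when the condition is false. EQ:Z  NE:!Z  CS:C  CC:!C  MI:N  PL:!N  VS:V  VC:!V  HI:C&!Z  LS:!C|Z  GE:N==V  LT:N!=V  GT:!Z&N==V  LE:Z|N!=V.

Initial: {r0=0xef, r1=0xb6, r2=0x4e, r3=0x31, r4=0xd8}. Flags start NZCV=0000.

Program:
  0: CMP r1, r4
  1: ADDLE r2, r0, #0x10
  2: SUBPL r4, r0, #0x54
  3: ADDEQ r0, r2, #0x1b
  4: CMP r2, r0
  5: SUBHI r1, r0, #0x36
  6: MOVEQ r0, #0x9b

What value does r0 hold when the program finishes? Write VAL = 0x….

VAL = 0xef

[0] flags=1000 → (cmp)
[1] flags=1000 LE?T → r2=0xff
[2] flags=1000 PL?F → skip
[3] flags=1000 EQ?F → skip
[4] flags=0010 → (cmp)
[5] flags=0010 HI?T → r1=0xb9
[6] flags=0010 EQ?F → skip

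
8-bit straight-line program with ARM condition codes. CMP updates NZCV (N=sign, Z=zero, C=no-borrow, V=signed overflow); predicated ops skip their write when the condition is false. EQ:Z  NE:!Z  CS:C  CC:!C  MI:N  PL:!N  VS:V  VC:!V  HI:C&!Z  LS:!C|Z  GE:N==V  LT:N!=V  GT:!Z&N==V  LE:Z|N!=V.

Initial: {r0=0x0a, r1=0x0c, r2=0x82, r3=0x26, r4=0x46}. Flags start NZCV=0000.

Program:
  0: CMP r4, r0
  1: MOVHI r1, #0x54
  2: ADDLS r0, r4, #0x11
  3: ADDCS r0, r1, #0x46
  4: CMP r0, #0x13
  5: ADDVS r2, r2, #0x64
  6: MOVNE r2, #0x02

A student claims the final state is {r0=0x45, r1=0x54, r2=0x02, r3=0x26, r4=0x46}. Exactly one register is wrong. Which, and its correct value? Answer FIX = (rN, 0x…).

FIX = (r0, 0x9a)

[0] flags=0010 → (cmp)
[1] flags=0010 HI?T → r1=0x54
[2] flags=0010 LS?F → skip
[3] flags=0010 CS?T → r0=0x9a
[4] flags=1010 → (cmp)
[5] flags=1010 VS?F → skip
[6] flags=1010 NE?T → r2=0x02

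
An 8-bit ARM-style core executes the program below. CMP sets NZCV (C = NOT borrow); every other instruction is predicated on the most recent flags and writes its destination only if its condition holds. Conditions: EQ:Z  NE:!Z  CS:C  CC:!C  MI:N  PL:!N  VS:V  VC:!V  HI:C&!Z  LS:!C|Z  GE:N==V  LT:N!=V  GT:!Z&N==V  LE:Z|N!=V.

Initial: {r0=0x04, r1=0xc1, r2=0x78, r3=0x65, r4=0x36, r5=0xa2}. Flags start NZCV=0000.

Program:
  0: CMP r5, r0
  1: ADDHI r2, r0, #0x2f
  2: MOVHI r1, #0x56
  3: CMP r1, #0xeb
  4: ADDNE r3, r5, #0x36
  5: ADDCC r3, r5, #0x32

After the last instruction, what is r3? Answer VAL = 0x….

VAL = 0xd4

0: ✓ CMP  NZCV=1010
1: ✓ ADDHI  r2←0x33
2: ✓ MOVHI  r1←0x56
3: ✓ CMP  NZCV=0000
4: ✓ ADDNE  r3←0xd8
5: ✓ ADDCC  r3←0xd4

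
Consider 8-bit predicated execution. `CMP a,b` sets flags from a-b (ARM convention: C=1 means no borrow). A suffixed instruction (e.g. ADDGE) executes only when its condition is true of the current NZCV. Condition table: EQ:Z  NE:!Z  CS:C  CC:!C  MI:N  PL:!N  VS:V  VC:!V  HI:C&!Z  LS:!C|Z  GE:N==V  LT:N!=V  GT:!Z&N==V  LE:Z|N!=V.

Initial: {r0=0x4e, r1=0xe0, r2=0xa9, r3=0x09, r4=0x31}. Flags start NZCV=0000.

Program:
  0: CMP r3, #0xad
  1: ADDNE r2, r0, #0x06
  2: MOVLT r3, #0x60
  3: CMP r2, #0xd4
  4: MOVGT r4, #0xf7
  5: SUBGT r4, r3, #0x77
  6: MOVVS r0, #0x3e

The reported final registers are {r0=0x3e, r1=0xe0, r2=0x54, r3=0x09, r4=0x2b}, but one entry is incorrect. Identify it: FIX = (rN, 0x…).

[0] flags=0000 → (cmp)
[1] flags=0000 NE?T → r2=0x54
[2] flags=0000 LT?F → skip
[3] flags=1001 → (cmp)
[4] flags=1001 GT?T → r4=0xf7
[5] flags=1001 GT?T → r4=0x92
[6] flags=1001 VS?T → r0=0x3e

FIX = (r4, 0x92)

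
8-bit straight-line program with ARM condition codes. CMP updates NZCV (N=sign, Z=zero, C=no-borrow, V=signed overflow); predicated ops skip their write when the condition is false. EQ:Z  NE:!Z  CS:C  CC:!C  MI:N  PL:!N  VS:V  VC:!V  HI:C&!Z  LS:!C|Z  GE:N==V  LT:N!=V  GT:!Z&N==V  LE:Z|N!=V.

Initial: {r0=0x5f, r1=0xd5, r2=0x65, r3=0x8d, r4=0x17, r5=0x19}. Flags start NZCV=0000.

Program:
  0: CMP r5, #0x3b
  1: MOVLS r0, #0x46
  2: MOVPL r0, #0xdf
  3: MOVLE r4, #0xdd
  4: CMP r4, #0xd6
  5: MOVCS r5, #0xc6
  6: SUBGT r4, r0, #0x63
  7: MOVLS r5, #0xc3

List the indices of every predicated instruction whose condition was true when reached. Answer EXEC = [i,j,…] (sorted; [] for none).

EXEC = [1,3,5,6]

[0] flags=1000 → (cmp)
[1] flags=1000 LS?T → r0=0x46
[2] flags=1000 PL?F → skip
[3] flags=1000 LE?T → r4=0xdd
[4] flags=0010 → (cmp)
[5] flags=0010 CS?T → r5=0xc6
[6] flags=0010 GT?T → r4=0xe3
[7] flags=0010 LS?F → skip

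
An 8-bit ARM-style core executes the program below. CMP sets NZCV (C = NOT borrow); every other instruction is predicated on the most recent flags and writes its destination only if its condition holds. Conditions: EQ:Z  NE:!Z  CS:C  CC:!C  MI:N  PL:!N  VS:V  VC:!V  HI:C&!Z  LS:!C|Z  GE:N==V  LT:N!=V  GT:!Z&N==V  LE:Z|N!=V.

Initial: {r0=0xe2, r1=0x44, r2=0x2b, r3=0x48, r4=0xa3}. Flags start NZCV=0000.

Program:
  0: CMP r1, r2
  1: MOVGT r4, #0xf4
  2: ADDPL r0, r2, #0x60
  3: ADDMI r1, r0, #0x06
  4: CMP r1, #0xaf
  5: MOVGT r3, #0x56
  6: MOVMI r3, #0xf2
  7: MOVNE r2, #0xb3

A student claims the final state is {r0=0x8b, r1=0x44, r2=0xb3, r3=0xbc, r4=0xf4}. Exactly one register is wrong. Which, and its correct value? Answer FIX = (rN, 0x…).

[0] flags=0010 → (cmp)
[1] flags=0010 GT?T → r4=0xf4
[2] flags=0010 PL?T → r0=0x8b
[3] flags=0010 MI?F → skip
[4] flags=1001 → (cmp)
[5] flags=1001 GT?T → r3=0x56
[6] flags=1001 MI?T → r3=0xf2
[7] flags=1001 NE?T → r2=0xb3

FIX = (r3, 0xf2)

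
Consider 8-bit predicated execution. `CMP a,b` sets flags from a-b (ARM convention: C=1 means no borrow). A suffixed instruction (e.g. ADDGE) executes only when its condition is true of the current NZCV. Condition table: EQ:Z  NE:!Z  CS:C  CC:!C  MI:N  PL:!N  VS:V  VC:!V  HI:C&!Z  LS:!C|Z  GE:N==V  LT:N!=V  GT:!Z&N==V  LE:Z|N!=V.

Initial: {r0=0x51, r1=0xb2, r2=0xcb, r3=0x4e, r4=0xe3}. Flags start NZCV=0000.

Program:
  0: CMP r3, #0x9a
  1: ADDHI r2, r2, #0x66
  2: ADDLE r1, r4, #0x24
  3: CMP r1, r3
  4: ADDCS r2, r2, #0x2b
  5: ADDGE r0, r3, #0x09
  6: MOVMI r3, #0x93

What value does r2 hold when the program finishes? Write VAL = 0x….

[0] flags=1001 → (cmp)
[1] flags=1001 HI?F → skip
[2] flags=1001 LE?F → skip
[3] flags=0011 → (cmp)
[4] flags=0011 CS?T → r2=0xf6
[5] flags=0011 GE?F → skip
[6] flags=0011 MI?F → skip

VAL = 0xf6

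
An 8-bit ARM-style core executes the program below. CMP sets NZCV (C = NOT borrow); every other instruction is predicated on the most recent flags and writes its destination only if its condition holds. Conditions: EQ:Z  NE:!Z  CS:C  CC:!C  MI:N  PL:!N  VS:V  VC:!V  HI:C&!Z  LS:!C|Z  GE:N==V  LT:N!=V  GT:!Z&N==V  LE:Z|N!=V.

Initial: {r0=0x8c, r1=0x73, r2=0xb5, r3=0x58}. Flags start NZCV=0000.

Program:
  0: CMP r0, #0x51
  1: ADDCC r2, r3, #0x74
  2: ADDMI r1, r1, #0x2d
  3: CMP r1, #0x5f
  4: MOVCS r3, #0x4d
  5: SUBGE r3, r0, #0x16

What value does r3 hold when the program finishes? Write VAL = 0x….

0: ✓ CMP  NZCV=0011
1: · ADDCC
2: · ADDMI
3: ✓ CMP  NZCV=0010
4: ✓ MOVCS  r3←0x4d
5: ✓ SUBGE  r3←0x76

VAL = 0x76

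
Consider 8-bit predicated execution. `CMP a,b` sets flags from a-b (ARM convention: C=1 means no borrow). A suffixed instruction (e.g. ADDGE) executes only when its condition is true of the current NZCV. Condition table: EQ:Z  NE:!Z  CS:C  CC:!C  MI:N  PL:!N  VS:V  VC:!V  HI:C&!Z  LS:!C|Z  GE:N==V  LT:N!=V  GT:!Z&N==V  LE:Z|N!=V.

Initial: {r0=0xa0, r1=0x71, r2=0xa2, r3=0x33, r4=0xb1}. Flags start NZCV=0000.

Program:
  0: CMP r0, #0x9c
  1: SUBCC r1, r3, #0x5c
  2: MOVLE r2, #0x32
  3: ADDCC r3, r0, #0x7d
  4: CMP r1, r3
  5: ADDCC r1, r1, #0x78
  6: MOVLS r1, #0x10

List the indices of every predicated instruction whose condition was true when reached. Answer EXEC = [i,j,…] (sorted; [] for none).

[0] flags=0010 → (cmp)
[1] flags=0010 CC?F → skip
[2] flags=0010 LE?F → skip
[3] flags=0010 CC?F → skip
[4] flags=0010 → (cmp)
[5] flags=0010 CC?F → skip
[6] flags=0010 LS?F → skip

EXEC = []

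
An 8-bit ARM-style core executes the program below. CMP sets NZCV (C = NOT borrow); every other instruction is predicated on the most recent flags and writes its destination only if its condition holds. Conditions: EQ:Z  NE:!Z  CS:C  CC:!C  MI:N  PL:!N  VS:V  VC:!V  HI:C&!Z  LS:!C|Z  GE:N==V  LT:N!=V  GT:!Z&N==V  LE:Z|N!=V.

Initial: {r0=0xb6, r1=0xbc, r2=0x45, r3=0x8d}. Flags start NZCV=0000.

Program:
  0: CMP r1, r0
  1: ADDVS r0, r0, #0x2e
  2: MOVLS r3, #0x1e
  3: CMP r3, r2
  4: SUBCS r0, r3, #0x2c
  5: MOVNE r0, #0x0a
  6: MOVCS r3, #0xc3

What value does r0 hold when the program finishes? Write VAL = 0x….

VAL = 0x0a

[0] flags=0010 → (cmp)
[1] flags=0010 VS?F → skip
[2] flags=0010 LS?F → skip
[3] flags=0011 → (cmp)
[4] flags=0011 CS?T → r0=0x61
[5] flags=0011 NE?T → r0=0x0a
[6] flags=0011 CS?T → r3=0xc3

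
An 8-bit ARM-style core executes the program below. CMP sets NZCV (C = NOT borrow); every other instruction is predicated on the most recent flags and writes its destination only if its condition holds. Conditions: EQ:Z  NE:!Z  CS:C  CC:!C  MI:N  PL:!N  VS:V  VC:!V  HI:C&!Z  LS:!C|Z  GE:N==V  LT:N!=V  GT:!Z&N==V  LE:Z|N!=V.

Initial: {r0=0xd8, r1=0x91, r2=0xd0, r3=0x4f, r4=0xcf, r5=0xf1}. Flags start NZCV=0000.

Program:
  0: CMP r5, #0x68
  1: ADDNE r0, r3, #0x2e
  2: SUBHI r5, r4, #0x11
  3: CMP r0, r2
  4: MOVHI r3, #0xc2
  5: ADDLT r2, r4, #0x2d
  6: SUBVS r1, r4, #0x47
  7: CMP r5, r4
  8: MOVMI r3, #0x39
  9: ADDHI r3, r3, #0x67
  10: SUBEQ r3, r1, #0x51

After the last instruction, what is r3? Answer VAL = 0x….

[0] flags=1010 → (cmp)
[1] flags=1010 NE?T → r0=0x7d
[2] flags=1010 HI?T → r5=0xbe
[3] flags=1001 → (cmp)
[4] flags=1001 HI?F → skip
[5] flags=1001 LT?F → skip
[6] flags=1001 VS?T → r1=0x88
[7] flags=1000 → (cmp)
[8] flags=1000 MI?T → r3=0x39
[9] flags=1000 HI?F → skip
[10] flags=1000 EQ?F → skip

VAL = 0x39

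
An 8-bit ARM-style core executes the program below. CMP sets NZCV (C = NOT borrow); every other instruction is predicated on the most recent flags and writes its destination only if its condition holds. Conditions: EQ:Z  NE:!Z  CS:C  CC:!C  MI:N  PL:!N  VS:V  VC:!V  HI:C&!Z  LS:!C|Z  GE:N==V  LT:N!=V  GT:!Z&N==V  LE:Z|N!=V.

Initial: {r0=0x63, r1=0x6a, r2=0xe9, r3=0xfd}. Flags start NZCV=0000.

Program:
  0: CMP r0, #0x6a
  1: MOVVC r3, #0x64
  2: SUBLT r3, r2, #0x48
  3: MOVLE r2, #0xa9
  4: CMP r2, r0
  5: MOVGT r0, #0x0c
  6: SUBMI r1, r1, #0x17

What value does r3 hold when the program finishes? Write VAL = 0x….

VAL = 0xa1

[0] flags=1000 → (cmp)
[1] flags=1000 VC?T → r3=0x64
[2] flags=1000 LT?T → r3=0xa1
[3] flags=1000 LE?T → r2=0xa9
[4] flags=0011 → (cmp)
[5] flags=0011 GT?F → skip
[6] flags=0011 MI?F → skip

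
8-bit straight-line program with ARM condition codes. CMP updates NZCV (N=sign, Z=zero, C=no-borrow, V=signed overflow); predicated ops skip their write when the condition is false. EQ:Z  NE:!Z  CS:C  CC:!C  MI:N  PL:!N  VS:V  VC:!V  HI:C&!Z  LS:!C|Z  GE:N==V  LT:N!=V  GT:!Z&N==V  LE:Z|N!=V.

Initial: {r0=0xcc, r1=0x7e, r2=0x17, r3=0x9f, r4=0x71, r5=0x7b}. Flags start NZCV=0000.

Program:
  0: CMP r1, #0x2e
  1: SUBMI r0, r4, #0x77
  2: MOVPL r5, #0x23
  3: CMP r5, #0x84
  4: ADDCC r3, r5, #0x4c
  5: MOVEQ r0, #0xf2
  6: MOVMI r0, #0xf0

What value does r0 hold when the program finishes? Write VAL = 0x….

0: ✓ CMP  NZCV=0010
1: · SUBMI
2: ✓ MOVPL  r5←0x23
3: ✓ CMP  NZCV=1001
4: ✓ ADDCC  r3←0x6f
5: · MOVEQ
6: ✓ MOVMI  r0←0xf0

VAL = 0xf0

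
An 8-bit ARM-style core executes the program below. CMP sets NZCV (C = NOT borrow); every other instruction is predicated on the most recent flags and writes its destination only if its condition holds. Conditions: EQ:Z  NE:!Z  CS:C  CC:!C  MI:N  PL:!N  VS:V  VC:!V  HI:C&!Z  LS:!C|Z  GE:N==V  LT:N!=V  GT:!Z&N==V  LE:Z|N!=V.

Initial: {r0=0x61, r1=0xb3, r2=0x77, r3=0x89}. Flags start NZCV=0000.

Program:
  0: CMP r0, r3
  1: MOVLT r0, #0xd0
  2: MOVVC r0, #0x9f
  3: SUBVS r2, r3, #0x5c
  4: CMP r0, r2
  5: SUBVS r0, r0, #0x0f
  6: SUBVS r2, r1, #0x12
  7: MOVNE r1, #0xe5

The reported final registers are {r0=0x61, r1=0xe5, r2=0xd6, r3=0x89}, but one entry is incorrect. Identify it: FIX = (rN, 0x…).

0: ✓ CMP  NZCV=1001
1: · MOVLT
2: · MOVVC
3: ✓ SUBVS  r2←0x2d
4: ✓ CMP  NZCV=0010
5: · SUBVS
6: · SUBVS
7: ✓ MOVNE  r1←0xe5

FIX = (r2, 0x2d)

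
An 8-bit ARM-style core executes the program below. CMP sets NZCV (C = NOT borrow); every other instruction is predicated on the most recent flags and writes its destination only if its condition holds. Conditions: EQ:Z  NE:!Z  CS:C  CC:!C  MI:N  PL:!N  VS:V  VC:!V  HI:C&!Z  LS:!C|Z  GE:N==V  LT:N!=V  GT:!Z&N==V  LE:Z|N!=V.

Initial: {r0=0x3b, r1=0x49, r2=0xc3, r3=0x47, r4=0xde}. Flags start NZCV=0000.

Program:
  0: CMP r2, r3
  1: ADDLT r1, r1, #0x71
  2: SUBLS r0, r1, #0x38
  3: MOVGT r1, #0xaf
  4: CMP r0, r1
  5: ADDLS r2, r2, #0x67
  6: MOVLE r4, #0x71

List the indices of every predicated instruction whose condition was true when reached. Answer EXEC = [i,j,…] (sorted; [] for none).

EXEC = [1,5]

[0] flags=0011 → (cmp)
[1] flags=0011 LT?T → r1=0xba
[2] flags=0011 LS?F → skip
[3] flags=0011 GT?F → skip
[4] flags=1001 → (cmp)
[5] flags=1001 LS?T → r2=0x2a
[6] flags=1001 LE?F → skip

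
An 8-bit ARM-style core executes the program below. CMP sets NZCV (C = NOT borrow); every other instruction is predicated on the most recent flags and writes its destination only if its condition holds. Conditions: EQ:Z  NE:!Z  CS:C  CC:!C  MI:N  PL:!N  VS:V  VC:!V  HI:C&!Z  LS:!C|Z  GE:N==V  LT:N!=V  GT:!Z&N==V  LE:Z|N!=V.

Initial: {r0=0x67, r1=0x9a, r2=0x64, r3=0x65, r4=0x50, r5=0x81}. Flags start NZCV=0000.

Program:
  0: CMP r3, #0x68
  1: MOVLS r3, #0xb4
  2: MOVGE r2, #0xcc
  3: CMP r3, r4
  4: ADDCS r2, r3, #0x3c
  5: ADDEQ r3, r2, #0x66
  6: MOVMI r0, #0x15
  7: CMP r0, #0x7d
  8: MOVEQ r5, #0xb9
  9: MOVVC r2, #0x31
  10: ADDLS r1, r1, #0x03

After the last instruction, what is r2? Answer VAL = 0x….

0: ✓ CMP  NZCV=1000
1: ✓ MOVLS  r3←0xb4
2: · MOVGE
3: ✓ CMP  NZCV=0011
4: ✓ ADDCS  r2←0xf0
5: · ADDEQ
6: · MOVMI
7: ✓ CMP  NZCV=1000
8: · MOVEQ
9: ✓ MOVVC  r2←0x31
10: ✓ ADDLS  r1←0x9d

VAL = 0x31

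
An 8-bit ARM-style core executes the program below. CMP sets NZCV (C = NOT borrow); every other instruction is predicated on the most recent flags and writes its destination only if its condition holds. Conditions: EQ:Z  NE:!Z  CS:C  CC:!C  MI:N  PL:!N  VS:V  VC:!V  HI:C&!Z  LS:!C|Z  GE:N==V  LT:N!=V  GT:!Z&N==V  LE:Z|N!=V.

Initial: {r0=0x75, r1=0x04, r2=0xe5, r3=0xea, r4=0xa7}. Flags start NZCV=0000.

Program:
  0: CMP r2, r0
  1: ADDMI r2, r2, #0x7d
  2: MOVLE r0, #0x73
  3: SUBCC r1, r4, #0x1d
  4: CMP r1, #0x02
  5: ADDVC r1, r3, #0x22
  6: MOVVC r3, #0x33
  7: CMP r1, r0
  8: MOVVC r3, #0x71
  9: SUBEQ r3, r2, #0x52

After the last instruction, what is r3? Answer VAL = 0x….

0: ✓ CMP  NZCV=0011
1: · ADDMI
2: ✓ MOVLE  r0←0x73
3: · SUBCC
4: ✓ CMP  NZCV=0010
5: ✓ ADDVC  r1←0x0c
6: ✓ MOVVC  r3←0x33
7: ✓ CMP  NZCV=1000
8: ✓ MOVVC  r3←0x71
9: · SUBEQ

VAL = 0x71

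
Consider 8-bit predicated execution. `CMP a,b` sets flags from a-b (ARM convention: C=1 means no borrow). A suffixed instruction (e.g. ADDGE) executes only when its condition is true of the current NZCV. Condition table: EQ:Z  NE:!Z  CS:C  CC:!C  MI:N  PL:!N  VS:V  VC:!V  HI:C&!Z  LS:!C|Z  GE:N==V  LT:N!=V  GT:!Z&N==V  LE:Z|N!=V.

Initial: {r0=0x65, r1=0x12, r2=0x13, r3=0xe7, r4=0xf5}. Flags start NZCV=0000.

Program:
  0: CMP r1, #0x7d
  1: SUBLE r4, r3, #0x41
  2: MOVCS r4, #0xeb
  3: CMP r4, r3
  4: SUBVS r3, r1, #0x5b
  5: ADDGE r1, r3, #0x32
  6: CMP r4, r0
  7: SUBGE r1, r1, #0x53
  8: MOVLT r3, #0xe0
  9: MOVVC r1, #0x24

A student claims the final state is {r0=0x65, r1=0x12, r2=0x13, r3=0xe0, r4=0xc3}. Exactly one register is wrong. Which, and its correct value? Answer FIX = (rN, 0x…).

FIX = (r4, 0xa6)

[0] flags=1000 → (cmp)
[1] flags=1000 LE?T → r4=0xa6
[2] flags=1000 CS?F → skip
[3] flags=1000 → (cmp)
[4] flags=1000 VS?F → skip
[5] flags=1000 GE?F → skip
[6] flags=0011 → (cmp)
[7] flags=0011 GE?F → skip
[8] flags=0011 LT?T → r3=0xe0
[9] flags=0011 VC?F → skip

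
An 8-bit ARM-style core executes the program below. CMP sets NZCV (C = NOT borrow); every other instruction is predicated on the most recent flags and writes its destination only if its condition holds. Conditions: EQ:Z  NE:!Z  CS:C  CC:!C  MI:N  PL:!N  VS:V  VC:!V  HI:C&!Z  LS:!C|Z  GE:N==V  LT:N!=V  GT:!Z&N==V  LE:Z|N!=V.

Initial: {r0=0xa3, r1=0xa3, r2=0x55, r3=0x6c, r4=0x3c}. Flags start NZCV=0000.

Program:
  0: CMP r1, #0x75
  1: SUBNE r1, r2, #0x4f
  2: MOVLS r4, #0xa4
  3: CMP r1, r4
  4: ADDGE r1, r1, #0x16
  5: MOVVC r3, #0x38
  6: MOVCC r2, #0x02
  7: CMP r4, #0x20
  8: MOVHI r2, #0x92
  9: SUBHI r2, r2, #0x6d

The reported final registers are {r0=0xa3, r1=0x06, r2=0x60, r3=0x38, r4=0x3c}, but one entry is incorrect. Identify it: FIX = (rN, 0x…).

[0] flags=0011 → (cmp)
[1] flags=0011 NE?T → r1=0x06
[2] flags=0011 LS?F → skip
[3] flags=1000 → (cmp)
[4] flags=1000 GE?F → skip
[5] flags=1000 VC?T → r3=0x38
[6] flags=1000 CC?T → r2=0x02
[7] flags=0010 → (cmp)
[8] flags=0010 HI?T → r2=0x92
[9] flags=0010 HI?T → r2=0x25

FIX = (r2, 0x25)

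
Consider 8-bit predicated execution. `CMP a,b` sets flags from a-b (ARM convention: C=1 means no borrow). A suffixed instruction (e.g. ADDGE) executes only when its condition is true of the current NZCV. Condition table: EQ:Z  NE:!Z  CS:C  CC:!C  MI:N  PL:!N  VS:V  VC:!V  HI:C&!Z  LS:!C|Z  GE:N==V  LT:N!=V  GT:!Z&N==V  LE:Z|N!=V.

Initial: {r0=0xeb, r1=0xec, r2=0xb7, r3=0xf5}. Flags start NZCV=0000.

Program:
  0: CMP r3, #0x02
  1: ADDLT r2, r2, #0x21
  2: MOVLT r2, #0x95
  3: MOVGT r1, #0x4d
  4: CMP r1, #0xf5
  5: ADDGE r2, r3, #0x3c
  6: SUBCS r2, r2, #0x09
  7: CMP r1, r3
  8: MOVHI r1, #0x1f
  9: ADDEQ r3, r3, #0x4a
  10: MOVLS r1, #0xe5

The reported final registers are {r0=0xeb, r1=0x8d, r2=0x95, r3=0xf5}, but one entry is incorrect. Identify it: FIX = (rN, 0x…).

FIX = (r1, 0xe5)

0: ✓ CMP  NZCV=1010
1: ✓ ADDLT  r2←0xd8
2: ✓ MOVLT  r2←0x95
3: · MOVGT
4: ✓ CMP  NZCV=1000
5: · ADDGE
6: · SUBCS
7: ✓ CMP  NZCV=1000
8: · MOVHI
9: · ADDEQ
10: ✓ MOVLS  r1←0xe5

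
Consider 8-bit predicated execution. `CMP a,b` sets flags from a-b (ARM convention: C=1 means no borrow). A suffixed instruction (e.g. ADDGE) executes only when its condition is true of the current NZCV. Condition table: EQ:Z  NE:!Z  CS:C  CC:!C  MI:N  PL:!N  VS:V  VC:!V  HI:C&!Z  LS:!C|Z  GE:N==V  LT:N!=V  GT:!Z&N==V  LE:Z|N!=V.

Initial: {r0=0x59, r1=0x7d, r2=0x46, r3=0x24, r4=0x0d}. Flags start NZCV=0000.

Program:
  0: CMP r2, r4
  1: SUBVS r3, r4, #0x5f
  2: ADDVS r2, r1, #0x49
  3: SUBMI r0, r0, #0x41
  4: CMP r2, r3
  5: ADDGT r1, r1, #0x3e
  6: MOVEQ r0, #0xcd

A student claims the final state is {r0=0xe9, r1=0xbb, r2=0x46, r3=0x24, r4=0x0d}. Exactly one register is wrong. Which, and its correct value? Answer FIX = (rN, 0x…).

FIX = (r0, 0x59)

0: ✓ CMP  NZCV=0010
1: · SUBVS
2: · ADDVS
3: · SUBMI
4: ✓ CMP  NZCV=0010
5: ✓ ADDGT  r1←0xbb
6: · MOVEQ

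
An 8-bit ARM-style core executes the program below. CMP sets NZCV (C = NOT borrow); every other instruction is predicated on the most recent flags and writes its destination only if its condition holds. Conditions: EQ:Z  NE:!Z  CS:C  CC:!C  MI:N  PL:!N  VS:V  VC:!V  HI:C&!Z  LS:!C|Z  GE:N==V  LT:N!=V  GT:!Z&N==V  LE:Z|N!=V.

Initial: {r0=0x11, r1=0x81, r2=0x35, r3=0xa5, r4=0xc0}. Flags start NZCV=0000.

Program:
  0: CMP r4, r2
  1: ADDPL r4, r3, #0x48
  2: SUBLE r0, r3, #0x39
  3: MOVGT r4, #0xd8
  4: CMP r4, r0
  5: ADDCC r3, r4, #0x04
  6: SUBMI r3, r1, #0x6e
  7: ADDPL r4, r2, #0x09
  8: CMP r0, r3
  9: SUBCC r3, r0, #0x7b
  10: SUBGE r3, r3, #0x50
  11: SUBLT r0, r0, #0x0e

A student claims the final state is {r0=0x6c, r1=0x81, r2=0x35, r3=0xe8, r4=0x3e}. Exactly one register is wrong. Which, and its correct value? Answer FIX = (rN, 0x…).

FIX = (r3, 0xa1)

0: ✓ CMP  NZCV=1010
1: · ADDPL
2: ✓ SUBLE  r0←0x6c
3: · MOVGT
4: ✓ CMP  NZCV=0011
5: · ADDCC
6: · SUBMI
7: ✓ ADDPL  r4←0x3e
8: ✓ CMP  NZCV=1001
9: ✓ SUBCC  r3←0xf1
10: ✓ SUBGE  r3←0xa1
11: · SUBLT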